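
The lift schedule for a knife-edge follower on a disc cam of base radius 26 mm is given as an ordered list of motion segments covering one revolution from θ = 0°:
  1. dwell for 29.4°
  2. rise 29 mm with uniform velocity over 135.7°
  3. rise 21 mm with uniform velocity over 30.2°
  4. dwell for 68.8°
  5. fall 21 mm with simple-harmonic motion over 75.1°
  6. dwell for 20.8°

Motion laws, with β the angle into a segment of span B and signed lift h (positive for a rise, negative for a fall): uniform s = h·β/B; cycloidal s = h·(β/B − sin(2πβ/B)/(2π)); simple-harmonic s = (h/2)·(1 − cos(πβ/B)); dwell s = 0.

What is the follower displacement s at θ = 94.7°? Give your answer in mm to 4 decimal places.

seg 1 [0°–29.4°] dwell: s stays 0.0000
seg 2 [29.4°–165.1°] uniform, h=29: θ=94.7° here. β=65.3, B=135.7. 29·65.3/135.7 = 13.9550 → s = 13.9550

13.9550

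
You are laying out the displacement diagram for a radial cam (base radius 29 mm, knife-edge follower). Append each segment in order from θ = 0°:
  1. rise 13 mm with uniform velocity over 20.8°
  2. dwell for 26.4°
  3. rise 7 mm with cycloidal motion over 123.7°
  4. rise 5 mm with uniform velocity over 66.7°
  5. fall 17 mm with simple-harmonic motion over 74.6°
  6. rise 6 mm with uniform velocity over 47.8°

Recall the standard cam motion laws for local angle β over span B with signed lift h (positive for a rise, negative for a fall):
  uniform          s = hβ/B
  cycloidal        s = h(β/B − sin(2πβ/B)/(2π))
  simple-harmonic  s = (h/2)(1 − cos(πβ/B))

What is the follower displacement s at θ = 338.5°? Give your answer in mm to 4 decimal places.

seg 1 [0°–20.8°] uniform, h=13: full span → s += 13 → s = 13.0000
seg 2 [20.8°–47.2°] dwell: s stays 13.0000
seg 3 [47.2°–170.9°] cycloidal, h=7: full span → s += 7 → s = 20.0000
seg 4 [170.9°–237.6°] uniform, h=5: full span → s += 5 → s = 25.0000
seg 5 [237.6°–312.2°] simple-harmonic, h=-17: full span → s += -17 → s = 8.0000
seg 6 [312.2°–360°] uniform, h=6: θ=338.5° here. β=26.3, B=47.8. 6·26.3/47.8 = 3.3013 → s = 11.3013

11.3013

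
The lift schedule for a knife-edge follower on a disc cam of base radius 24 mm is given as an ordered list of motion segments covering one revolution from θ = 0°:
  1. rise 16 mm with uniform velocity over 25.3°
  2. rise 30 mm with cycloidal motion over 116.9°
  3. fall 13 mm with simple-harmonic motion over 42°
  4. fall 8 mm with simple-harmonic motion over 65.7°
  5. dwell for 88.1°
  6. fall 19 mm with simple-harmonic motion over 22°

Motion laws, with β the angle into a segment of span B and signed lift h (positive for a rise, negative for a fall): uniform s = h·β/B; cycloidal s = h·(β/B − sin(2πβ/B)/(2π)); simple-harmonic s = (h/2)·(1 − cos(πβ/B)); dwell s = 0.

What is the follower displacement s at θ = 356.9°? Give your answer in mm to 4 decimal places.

seg 1 [0°–25.3°] uniform, h=16: full span → s += 16 → s = 16.0000
seg 2 [25.3°–142.2°] cycloidal, h=30: full span → s += 30 → s = 46.0000
seg 3 [142.2°–184.2°] simple-harmonic, h=-13: full span → s += -13 → s = 33.0000
seg 4 [184.2°–249.9°] simple-harmonic, h=-8: full span → s += -8 → s = 25.0000
seg 5 [249.9°–338°] dwell: s stays 25.0000
seg 6 [338°–360°] simple-harmonic, h=-19: θ=356.9° here. β=18.9, B=22. -19/2·(1 − cos(π·0.8591)) = -18.0843 → s = 6.9157

6.9157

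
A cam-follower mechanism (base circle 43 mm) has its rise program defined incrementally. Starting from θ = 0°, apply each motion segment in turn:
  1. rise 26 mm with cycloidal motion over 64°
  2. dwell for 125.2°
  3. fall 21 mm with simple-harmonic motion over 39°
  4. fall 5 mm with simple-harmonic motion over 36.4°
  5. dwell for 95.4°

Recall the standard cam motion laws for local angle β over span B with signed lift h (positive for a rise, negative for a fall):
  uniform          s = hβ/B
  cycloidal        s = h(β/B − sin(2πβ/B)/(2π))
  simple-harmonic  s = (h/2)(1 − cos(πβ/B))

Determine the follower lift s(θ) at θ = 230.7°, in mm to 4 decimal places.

seg 1 [0°–64°] cycloidal, h=26: full span → s += 26 → s = 26.0000
seg 2 [64°–189.2°] dwell: s stays 26.0000
seg 3 [189.2°–228.2°] simple-harmonic, h=-21: full span → s += -21 → s = 5.0000
seg 4 [228.2°–264.6°] simple-harmonic, h=-5: θ=230.7° here. β=2.5, B=36.4. -5/2·(1 − cos(π·0.0687)) = -0.0580 → s = 4.9420

4.9420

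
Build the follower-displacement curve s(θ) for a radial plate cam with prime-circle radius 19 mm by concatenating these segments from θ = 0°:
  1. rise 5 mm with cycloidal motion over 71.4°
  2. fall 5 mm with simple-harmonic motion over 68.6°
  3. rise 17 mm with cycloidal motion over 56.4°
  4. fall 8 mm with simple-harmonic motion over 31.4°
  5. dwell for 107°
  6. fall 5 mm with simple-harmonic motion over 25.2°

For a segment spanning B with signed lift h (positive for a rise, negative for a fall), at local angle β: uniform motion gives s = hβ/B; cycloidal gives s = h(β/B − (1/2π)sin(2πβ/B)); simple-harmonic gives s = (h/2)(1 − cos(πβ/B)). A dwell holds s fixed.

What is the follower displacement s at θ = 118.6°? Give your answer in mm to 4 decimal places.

seg 1 [0°–71.4°] cycloidal, h=5: full span → s += 5 → s = 5.0000
seg 2 [71.4°–140°] simple-harmonic, h=-5: θ=118.6° here. β=47.2, B=68.6. -5/2·(1 − cos(π·0.6880)) = -3.8925 → s = 1.1075

1.1075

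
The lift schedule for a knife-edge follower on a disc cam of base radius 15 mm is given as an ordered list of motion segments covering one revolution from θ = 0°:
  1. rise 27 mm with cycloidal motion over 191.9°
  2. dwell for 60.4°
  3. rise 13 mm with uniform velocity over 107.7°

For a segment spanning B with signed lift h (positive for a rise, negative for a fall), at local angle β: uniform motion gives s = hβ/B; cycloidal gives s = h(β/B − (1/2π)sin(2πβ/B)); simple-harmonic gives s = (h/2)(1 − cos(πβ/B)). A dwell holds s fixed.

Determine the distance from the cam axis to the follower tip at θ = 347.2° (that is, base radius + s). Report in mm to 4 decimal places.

seg 1 [0°–191.9°] cycloidal, h=27: full span → s += 27 → s = 27.0000
seg 2 [191.9°–252.3°] dwell: s stays 27.0000
seg 3 [252.3°–360°] uniform, h=13: θ=347.2° here. β=94.9, B=107.7. 13·94.9/107.7 = 11.4550 → s = 38.4550
radial distance = base radius + s = 15 + 38.4550 = 53.4550

53.4550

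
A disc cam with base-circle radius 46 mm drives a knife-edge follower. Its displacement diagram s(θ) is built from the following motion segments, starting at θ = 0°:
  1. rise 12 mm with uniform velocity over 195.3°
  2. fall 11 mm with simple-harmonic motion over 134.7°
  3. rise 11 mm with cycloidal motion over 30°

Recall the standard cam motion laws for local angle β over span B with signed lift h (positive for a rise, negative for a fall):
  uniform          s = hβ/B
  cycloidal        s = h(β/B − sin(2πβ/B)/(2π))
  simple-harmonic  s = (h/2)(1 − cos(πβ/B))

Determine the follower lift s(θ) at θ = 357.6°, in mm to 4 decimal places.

seg 1 [0°–195.3°] uniform, h=12: full span → s += 12 → s = 12.0000
seg 2 [195.3°–330°] simple-harmonic, h=-11: full span → s += -11 → s = 1.0000
seg 3 [330°–360°] cycloidal, h=11: θ=357.6° here. β=27.6, B=30. 11·(0.9200 − sin(2π·0.9200)/(2π)) = 10.9634 → s = 11.9634

11.9634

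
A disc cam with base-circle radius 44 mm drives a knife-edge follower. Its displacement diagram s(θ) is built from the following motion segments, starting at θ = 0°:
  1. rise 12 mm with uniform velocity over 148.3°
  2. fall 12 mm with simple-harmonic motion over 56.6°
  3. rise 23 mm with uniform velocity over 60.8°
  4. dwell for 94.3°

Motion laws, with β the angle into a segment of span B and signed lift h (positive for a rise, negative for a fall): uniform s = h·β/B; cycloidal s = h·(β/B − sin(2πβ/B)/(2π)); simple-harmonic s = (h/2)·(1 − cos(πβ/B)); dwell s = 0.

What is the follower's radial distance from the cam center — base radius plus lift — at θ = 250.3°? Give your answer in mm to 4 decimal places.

seg 1 [0°–148.3°] uniform, h=12: full span → s += 12 → s = 12.0000
seg 2 [148.3°–204.9°] simple-harmonic, h=-12: full span → s += -12 → s = 0.0000
seg 3 [204.9°–265.7°] uniform, h=23: θ=250.3° here. β=45.4, B=60.8. 23·45.4/60.8 = 17.1743 → s = 17.1743
radial distance = base radius + s = 44 + 17.1743 = 61.1743

61.1743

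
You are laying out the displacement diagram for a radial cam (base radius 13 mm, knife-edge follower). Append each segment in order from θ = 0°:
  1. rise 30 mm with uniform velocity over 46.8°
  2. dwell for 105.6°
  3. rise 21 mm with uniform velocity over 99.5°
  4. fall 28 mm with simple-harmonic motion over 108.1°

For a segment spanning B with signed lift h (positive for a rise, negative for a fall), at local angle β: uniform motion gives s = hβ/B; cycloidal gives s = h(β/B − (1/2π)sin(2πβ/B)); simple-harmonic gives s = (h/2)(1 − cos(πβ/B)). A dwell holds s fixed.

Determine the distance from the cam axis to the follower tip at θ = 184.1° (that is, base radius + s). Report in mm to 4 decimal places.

seg 1 [0°–46.8°] uniform, h=30: full span → s += 30 → s = 30.0000
seg 2 [46.8°–152.4°] dwell: s stays 30.0000
seg 3 [152.4°–251.9°] uniform, h=21: θ=184.1° here. β=31.7, B=99.5. 21·31.7/99.5 = 6.6905 → s = 36.6905
radial distance = base radius + s = 13 + 36.6905 = 49.6905

49.6905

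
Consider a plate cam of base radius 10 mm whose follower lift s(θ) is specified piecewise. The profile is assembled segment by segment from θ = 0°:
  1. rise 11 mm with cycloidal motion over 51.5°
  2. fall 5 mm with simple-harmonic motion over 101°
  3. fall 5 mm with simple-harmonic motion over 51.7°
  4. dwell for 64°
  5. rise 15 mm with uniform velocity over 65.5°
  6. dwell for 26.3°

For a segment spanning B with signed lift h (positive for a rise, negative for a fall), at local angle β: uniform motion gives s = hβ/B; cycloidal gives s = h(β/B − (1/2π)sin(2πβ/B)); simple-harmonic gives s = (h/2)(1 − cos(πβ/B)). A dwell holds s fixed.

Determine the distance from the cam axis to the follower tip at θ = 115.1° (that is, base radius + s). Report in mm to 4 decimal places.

seg 1 [0°–51.5°] cycloidal, h=11: full span → s += 11 → s = 11.0000
seg 2 [51.5°–152.5°] simple-harmonic, h=-5: θ=115.1° here. β=63.6, B=101. -5/2·(1 − cos(π·0.6297)) = -3.4907 → s = 7.5093
radial distance = base radius + s = 10 + 7.5093 = 17.5093

17.5093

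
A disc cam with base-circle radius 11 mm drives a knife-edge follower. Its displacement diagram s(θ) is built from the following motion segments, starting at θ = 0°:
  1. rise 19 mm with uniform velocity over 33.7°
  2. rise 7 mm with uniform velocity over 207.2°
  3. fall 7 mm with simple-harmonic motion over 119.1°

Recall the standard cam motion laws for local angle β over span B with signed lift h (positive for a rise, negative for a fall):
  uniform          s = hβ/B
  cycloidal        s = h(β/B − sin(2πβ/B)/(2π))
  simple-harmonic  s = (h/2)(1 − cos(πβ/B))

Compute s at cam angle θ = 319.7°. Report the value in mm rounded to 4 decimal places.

seg 1 [0°–33.7°] uniform, h=19: full span → s += 19 → s = 19.0000
seg 2 [33.7°–240.9°] uniform, h=7: full span → s += 7 → s = 26.0000
seg 3 [240.9°–360°] simple-harmonic, h=-7: θ=319.7° here. β=78.8, B=119.1. -7/2·(1 − cos(π·0.6616)) = -5.2018 → s = 20.7982

20.7982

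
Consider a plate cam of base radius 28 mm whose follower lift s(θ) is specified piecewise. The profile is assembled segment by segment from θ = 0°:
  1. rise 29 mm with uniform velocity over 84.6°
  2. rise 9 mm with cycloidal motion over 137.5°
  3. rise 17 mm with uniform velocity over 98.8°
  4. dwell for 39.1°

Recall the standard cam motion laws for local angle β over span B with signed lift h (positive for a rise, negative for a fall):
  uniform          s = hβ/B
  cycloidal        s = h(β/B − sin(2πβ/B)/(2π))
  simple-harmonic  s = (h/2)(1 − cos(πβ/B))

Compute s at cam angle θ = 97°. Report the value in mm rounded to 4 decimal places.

seg 1 [0°–84.6°] uniform, h=29: full span → s += 29 → s = 29.0000
seg 2 [84.6°–222.1°] cycloidal, h=9: θ=97° here. β=12.4, B=137.5. 9·(0.0902 − sin(2π·0.0902)/(2π)) = 0.0427 → s = 29.0427

29.0427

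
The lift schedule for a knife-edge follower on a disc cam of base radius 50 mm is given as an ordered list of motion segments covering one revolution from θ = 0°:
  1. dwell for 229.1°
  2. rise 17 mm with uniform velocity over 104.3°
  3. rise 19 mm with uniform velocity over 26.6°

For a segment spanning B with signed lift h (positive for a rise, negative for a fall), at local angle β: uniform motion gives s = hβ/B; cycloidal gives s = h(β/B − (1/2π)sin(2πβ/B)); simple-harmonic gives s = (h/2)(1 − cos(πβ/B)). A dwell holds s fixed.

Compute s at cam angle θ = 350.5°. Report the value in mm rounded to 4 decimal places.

seg 1 [0°–229.1°] dwell: s stays 0.0000
seg 2 [229.1°–333.4°] uniform, h=17: full span → s += 17 → s = 17.0000
seg 3 [333.4°–360°] uniform, h=19: θ=350.5° here. β=17.1, B=26.6. 19·17.1/26.6 = 12.2143 → s = 29.2143

29.2143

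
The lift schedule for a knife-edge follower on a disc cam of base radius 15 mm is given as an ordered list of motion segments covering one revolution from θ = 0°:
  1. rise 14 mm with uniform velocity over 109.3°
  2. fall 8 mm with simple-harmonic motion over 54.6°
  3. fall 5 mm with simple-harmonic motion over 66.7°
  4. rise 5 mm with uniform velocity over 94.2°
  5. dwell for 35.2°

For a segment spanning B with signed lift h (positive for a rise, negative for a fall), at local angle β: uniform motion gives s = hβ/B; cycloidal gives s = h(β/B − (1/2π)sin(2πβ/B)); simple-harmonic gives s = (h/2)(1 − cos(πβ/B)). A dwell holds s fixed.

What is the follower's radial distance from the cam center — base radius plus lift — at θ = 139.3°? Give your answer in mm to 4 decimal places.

seg 1 [0°–109.3°] uniform, h=14: full span → s += 14 → s = 14.0000
seg 2 [109.3°–163.9°] simple-harmonic, h=-8: θ=139.3° here. β=30, B=54.6. -8/2·(1 − cos(π·0.5495)) = -4.6189 → s = 9.3811
radial distance = base radius + s = 15 + 9.3811 = 24.3811

24.3811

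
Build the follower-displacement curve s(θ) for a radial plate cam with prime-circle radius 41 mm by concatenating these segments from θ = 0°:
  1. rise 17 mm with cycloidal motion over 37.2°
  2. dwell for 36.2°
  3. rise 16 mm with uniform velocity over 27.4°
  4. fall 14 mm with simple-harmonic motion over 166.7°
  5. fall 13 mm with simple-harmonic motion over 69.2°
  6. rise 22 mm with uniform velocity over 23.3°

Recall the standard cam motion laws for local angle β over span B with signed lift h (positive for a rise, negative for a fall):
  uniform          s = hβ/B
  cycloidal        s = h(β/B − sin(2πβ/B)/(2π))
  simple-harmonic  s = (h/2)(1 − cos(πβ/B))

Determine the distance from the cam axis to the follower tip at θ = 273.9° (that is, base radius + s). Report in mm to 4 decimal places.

seg 1 [0°–37.2°] cycloidal, h=17: full span → s += 17 → s = 17.0000
seg 2 [37.2°–73.4°] dwell: s stays 17.0000
seg 3 [73.4°–100.8°] uniform, h=16: full span → s += 16 → s = 33.0000
seg 4 [100.8°–267.5°] simple-harmonic, h=-14: full span → s += -14 → s = 19.0000
seg 5 [267.5°–336.7°] simple-harmonic, h=-13: θ=273.9° here. β=6.4, B=69.2. -13/2·(1 − cos(π·0.0925)) = -0.2724 → s = 18.7276
radial distance = base radius + s = 41 + 18.7276 = 59.7276

59.7276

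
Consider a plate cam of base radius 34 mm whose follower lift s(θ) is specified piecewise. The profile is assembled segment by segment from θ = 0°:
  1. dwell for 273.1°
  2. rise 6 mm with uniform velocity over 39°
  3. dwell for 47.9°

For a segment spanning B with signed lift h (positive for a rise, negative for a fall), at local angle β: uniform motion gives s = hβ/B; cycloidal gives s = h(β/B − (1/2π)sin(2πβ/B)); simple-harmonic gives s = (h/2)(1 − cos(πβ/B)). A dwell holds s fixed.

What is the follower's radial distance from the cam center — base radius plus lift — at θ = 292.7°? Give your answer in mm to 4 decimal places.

seg 1 [0°–273.1°] dwell: s stays 0.0000
seg 2 [273.1°–312.1°] uniform, h=6: θ=292.7° here. β=19.6, B=39. 6·19.6/39 = 3.0154 → s = 3.0154
radial distance = base radius + s = 34 + 3.0154 = 37.0154

37.0154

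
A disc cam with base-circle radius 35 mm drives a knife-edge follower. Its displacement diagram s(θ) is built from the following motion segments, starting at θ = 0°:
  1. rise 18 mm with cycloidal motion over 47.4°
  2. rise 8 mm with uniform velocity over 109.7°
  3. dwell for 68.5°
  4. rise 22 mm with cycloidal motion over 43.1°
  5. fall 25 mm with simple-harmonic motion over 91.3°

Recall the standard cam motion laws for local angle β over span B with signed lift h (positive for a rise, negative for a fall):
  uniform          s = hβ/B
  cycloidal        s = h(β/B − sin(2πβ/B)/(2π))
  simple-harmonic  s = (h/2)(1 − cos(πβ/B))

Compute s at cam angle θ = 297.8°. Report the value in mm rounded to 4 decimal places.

seg 1 [0°–47.4°] cycloidal, h=18: full span → s += 18 → s = 18.0000
seg 2 [47.4°–157.1°] uniform, h=8: full span → s += 8 → s = 26.0000
seg 3 [157.1°–225.6°] dwell: s stays 26.0000
seg 4 [225.6°–268.7°] cycloidal, h=22: full span → s += 22 → s = 48.0000
seg 5 [268.7°–360°] simple-harmonic, h=-25: θ=297.8° here. β=29.1, B=91.3. -25/2·(1 − cos(π·0.3187)) = -5.7601 → s = 42.2399

42.2399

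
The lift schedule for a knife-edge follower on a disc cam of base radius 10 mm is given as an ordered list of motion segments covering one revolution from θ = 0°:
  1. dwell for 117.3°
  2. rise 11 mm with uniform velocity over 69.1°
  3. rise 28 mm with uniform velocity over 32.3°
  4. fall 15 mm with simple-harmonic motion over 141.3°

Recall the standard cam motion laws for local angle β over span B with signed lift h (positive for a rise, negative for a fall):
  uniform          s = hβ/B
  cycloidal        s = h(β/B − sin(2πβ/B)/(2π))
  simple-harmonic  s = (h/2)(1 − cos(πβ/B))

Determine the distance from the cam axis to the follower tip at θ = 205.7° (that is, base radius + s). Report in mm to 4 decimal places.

seg 1 [0°–117.3°] dwell: s stays 0.0000
seg 2 [117.3°–186.4°] uniform, h=11: full span → s += 11 → s = 11.0000
seg 3 [186.4°–218.7°] uniform, h=28: θ=205.7° here. β=19.3, B=32.3. 28·19.3/32.3 = 16.7307 → s = 27.7307
radial distance = base radius + s = 10 + 27.7307 = 37.7307

37.7307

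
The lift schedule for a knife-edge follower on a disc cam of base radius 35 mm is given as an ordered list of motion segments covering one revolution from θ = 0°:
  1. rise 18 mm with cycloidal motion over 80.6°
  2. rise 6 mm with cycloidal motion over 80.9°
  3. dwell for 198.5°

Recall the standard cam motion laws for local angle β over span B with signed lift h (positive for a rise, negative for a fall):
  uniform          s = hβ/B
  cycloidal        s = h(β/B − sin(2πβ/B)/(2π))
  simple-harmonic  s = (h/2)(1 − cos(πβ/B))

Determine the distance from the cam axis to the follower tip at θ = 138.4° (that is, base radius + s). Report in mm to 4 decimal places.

seg 1 [0°–80.6°] cycloidal, h=18: full span → s += 18 → s = 18.0000
seg 2 [80.6°–161.5°] cycloidal, h=6: θ=138.4° here. β=57.8, B=80.9. 6·(0.7145 − sin(2π·0.7145)/(2π)) = 5.2180 → s = 23.2180
radial distance = base radius + s = 35 + 23.2180 = 58.2180

58.2180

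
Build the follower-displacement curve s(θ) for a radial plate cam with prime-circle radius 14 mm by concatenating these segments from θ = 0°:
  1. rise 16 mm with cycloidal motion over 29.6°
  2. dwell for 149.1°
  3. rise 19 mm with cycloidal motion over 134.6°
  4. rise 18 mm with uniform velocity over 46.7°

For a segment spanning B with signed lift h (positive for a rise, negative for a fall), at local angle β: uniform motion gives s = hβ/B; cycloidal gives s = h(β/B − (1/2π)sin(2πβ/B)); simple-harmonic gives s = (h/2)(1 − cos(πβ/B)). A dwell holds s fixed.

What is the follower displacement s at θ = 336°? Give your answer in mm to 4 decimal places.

seg 1 [0°–29.6°] cycloidal, h=16: full span → s += 16 → s = 16.0000
seg 2 [29.6°–178.7°] dwell: s stays 16.0000
seg 3 [178.7°–313.3°] cycloidal, h=19: full span → s += 19 → s = 35.0000
seg 4 [313.3°–360°] uniform, h=18: θ=336° here. β=22.7, B=46.7. 18·22.7/46.7 = 8.7495 → s = 43.7495

43.7495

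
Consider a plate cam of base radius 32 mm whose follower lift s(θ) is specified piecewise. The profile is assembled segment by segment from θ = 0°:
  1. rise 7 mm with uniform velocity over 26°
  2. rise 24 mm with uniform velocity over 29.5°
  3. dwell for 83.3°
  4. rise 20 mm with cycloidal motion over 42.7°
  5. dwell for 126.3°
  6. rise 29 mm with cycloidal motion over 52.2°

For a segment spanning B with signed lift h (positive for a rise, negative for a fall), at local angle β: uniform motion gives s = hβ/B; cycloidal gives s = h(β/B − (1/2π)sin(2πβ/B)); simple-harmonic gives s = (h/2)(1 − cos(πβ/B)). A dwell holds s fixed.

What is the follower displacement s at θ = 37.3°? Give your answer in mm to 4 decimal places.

seg 1 [0°–26°] uniform, h=7: full span → s += 7 → s = 7.0000
seg 2 [26°–55.5°] uniform, h=24: θ=37.3° here. β=11.3, B=29.5. 24·11.3/29.5 = 9.1932 → s = 16.1932

16.1932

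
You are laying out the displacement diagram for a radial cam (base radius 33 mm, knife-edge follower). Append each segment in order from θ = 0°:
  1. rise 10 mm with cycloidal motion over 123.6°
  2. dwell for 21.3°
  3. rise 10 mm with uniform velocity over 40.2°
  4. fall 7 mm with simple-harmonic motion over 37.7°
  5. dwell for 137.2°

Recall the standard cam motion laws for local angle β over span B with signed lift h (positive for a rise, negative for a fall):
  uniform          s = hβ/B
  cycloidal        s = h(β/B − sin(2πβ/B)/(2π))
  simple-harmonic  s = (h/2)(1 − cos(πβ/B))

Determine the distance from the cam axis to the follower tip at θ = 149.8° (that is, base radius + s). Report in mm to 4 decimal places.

seg 1 [0°–123.6°] cycloidal, h=10: full span → s += 10 → s = 10.0000
seg 2 [123.6°–144.9°] dwell: s stays 10.0000
seg 3 [144.9°–185.1°] uniform, h=10: θ=149.8° here. β=4.9, B=40.2. 10·4.9/40.2 = 1.2189 → s = 11.2189
radial distance = base radius + s = 33 + 11.2189 = 44.2189

44.2189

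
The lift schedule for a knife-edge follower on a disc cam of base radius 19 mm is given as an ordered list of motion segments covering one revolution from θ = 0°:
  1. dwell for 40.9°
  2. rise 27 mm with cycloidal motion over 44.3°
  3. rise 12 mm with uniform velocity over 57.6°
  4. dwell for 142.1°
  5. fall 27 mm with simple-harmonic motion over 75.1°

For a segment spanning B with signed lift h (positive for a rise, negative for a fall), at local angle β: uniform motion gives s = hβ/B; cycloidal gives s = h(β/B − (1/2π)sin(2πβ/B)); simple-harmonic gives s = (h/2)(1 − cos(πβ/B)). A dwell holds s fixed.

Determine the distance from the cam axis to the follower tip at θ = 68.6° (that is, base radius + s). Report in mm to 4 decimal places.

seg 1 [0°–40.9°] dwell: s stays 0.0000
seg 2 [40.9°–85.2°] cycloidal, h=27: θ=68.6° here. β=27.7, B=44.3. 27·(0.6253 − sin(2π·0.6253)/(2π)) = 19.9266 → s = 19.9266
radial distance = base radius + s = 19 + 19.9266 = 38.9266

38.9266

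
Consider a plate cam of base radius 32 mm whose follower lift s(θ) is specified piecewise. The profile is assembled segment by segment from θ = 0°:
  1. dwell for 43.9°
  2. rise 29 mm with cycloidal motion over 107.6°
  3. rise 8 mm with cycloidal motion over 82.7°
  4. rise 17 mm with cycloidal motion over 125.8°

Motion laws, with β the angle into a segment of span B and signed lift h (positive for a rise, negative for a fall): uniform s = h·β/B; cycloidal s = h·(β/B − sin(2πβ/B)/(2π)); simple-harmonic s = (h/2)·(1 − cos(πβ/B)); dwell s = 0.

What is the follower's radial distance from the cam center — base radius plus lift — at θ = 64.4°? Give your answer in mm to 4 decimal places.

seg 1 [0°–43.9°] dwell: s stays 0.0000
seg 2 [43.9°–151.5°] cycloidal, h=29: θ=64.4° here. β=20.5, B=107.6. 29·(0.1905 − sin(2π·0.1905)/(2π)) = 1.2282 → s = 1.2282
radial distance = base radius + s = 32 + 1.2282 = 33.2282

33.2282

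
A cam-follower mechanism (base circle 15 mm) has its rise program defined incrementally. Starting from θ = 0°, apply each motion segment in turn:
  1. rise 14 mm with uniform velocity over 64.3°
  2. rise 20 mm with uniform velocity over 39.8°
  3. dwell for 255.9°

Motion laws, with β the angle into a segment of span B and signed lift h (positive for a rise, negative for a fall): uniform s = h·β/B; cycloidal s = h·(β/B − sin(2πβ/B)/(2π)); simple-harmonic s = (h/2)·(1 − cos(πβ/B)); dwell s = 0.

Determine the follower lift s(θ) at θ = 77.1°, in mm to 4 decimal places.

seg 1 [0°–64.3°] uniform, h=14: full span → s += 14 → s = 14.0000
seg 2 [64.3°–104.1°] uniform, h=20: θ=77.1° here. β=12.8, B=39.8. 20·12.8/39.8 = 6.4322 → s = 20.4322

20.4322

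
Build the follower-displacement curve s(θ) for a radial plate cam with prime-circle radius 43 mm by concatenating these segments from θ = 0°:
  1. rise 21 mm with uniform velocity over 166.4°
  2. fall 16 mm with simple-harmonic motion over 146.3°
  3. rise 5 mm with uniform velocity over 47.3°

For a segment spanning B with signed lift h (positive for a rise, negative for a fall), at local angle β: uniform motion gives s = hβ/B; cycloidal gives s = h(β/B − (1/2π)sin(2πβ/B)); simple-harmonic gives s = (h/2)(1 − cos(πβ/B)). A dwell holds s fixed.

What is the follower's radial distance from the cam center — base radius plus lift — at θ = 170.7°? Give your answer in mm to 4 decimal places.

seg 1 [0°–166.4°] uniform, h=21: full span → s += 21 → s = 21.0000
seg 2 [166.4°–312.7°] simple-harmonic, h=-16: θ=170.7° here. β=4.3, B=146.3. -16/2·(1 − cos(π·0.0294)) = -0.0341 → s = 20.9659
radial distance = base radius + s = 43 + 20.9659 = 63.9659

63.9659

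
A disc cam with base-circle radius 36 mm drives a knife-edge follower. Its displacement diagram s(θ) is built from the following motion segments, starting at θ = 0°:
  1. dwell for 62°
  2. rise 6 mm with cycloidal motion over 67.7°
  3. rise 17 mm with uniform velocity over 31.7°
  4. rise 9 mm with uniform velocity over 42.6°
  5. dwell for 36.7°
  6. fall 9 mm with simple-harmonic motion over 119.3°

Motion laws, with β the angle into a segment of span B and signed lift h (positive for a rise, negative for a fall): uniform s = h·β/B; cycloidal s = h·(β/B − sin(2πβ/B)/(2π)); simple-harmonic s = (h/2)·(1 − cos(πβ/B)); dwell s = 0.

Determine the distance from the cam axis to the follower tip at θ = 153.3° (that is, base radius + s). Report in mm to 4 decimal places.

seg 1 [0°–62°] dwell: s stays 0.0000
seg 2 [62°–129.7°] cycloidal, h=6: full span → s += 6 → s = 6.0000
seg 3 [129.7°–161.4°] uniform, h=17: θ=153.3° here. β=23.6, B=31.7. 17·23.6/31.7 = 12.6562 → s = 18.6562
radial distance = base radius + s = 36 + 18.6562 = 54.6562

54.6562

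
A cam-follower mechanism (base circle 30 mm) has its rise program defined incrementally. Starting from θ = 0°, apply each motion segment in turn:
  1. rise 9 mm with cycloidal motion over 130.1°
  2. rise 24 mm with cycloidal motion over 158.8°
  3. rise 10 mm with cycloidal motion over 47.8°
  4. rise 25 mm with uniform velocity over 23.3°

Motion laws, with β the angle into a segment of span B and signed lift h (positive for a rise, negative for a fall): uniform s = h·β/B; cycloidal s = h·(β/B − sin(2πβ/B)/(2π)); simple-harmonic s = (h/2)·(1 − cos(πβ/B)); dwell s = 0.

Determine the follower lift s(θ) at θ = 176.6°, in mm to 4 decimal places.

seg 1 [0°–130.1°] cycloidal, h=9: full span → s += 9 → s = 9.0000
seg 2 [130.1°–288.9°] cycloidal, h=24: θ=176.6° here. β=46.5, B=158.8. 24·(0.2928 − sin(2π·0.2928)/(2π)) = 3.3454 → s = 12.3454

12.3454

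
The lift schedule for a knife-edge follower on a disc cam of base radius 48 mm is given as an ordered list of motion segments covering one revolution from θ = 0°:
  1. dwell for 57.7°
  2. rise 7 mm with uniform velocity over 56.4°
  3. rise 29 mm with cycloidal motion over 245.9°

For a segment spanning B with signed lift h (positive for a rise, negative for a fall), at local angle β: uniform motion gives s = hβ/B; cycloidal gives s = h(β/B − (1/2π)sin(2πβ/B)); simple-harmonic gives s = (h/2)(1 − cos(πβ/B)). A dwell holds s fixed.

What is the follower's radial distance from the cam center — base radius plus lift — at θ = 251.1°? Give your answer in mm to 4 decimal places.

seg 1 [0°–57.7°] dwell: s stays 0.0000
seg 2 [57.7°–114.1°] uniform, h=7: full span → s += 7 → s = 7.0000
seg 3 [114.1°–360°] cycloidal, h=29: θ=251.1° here. β=137, B=245.9. 29·(0.5571 − sin(2π·0.5571)/(2π)) = 17.7786 → s = 24.7786
radial distance = base radius + s = 48 + 24.7786 = 72.7786

72.7786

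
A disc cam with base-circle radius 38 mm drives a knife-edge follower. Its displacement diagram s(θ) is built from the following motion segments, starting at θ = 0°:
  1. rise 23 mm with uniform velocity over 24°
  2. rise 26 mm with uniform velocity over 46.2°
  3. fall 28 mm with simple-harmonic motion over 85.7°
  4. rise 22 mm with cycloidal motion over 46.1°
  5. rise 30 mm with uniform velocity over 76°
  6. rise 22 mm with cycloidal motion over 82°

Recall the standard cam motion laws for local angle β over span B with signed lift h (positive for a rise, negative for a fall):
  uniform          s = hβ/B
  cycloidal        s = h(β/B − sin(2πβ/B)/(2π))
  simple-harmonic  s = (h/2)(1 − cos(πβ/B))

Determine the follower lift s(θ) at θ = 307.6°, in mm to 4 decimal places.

seg 1 [0°–24°] uniform, h=23: full span → s += 23 → s = 23.0000
seg 2 [24°–70.2°] uniform, h=26: full span → s += 26 → s = 49.0000
seg 3 [70.2°–155.9°] simple-harmonic, h=-28: full span → s += -28 → s = 21.0000
seg 4 [155.9°–202°] cycloidal, h=22: full span → s += 22 → s = 43.0000
seg 5 [202°–278°] uniform, h=30: full span → s += 30 → s = 73.0000
seg 6 [278°–360°] cycloidal, h=22: θ=307.6° here. β=29.6, B=82. 22·(0.3610 − sin(2π·0.3610)/(2π)) = 5.2573 → s = 78.2573

78.2573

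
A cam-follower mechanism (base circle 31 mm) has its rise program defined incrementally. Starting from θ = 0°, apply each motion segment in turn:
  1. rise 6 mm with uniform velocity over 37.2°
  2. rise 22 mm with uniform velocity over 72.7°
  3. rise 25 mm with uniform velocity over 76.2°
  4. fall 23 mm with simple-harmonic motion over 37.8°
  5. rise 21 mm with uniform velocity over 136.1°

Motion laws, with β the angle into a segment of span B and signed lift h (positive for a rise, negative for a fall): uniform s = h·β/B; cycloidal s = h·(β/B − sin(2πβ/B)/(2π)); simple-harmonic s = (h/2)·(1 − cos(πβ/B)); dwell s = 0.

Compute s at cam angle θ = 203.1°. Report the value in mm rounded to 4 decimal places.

seg 1 [0°–37.2°] uniform, h=6: full span → s += 6 → s = 6.0000
seg 2 [37.2°–109.9°] uniform, h=22: full span → s += 22 → s = 28.0000
seg 3 [109.9°–186.1°] uniform, h=25: full span → s += 25 → s = 53.0000
seg 4 [186.1°–223.9°] simple-harmonic, h=-23: θ=203.1° here. β=17, B=37.8. -23/2·(1 − cos(π·0.4497)) = -9.6916 → s = 43.3084

43.3084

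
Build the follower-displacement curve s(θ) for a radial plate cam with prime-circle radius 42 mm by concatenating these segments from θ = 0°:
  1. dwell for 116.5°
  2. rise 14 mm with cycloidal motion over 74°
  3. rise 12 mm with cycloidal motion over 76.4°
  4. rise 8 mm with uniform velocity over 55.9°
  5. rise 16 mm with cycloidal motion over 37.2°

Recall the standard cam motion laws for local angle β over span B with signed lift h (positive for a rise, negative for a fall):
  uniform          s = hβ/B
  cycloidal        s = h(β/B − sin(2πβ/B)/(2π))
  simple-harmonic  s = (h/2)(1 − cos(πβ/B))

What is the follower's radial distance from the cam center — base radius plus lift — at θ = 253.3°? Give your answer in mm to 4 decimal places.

seg 1 [0°–116.5°] dwell: s stays 0.0000
seg 2 [116.5°–190.5°] cycloidal, h=14: full span → s += 14 → s = 14.0000
seg 3 [190.5°–266.9°] cycloidal, h=12: θ=253.3° here. β=62.8, B=76.4. 12·(0.8220 − sin(2π·0.8220)/(2π)) = 11.5817 → s = 25.5817
radial distance = base radius + s = 42 + 25.5817 = 67.5817

67.5817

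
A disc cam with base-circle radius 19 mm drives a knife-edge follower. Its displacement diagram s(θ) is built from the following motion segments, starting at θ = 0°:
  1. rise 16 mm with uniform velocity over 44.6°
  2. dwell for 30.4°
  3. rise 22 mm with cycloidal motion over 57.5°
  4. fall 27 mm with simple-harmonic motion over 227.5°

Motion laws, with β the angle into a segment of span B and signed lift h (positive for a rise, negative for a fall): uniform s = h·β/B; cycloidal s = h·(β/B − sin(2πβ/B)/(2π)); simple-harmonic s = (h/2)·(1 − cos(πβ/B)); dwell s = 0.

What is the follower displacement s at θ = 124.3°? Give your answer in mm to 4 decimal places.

seg 1 [0°–44.6°] uniform, h=16: full span → s += 16 → s = 16.0000
seg 2 [44.6°–75°] dwell: s stays 16.0000
seg 3 [75°–132.5°] cycloidal, h=22: θ=124.3° here. β=49.3, B=57.5. 22·(0.8574 − sin(2π·0.8574)/(2π)) = 21.5967 → s = 37.5967

37.5967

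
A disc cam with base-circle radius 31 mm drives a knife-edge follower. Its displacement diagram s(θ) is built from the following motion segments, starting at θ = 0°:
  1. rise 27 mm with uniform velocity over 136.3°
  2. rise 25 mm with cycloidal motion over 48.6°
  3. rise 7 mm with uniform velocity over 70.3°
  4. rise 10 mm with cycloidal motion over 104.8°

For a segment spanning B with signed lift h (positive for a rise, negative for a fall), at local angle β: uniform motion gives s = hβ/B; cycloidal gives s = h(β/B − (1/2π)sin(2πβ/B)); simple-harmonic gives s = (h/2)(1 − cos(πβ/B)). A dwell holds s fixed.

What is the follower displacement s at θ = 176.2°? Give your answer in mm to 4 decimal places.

seg 1 [0°–136.3°] uniform, h=27: full span → s += 27 → s = 27.0000
seg 2 [136.3°–184.9°] cycloidal, h=25: θ=176.2° here. β=39.9, B=48.6. 25·(0.8210 − sin(2π·0.8210)/(2π)) = 24.1143 → s = 51.1143

51.1143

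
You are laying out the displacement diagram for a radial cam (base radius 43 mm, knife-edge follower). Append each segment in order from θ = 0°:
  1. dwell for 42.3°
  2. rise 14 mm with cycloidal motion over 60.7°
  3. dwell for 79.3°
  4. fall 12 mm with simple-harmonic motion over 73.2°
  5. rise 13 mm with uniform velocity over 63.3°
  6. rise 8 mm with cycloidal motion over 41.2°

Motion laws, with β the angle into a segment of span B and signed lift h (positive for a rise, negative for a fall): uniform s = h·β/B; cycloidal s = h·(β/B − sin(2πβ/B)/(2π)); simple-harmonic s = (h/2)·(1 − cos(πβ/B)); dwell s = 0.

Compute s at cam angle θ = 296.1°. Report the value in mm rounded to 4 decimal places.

seg 1 [0°–42.3°] dwell: s stays 0.0000
seg 2 [42.3°–103°] cycloidal, h=14: full span → s += 14 → s = 14.0000
seg 3 [103°–182.3°] dwell: s stays 14.0000
seg 4 [182.3°–255.5°] simple-harmonic, h=-12: full span → s += -12 → s = 2.0000
seg 5 [255.5°–318.8°] uniform, h=13: θ=296.1° here. β=40.6, B=63.3. 13·40.6/63.3 = 8.3381 → s = 10.3381

10.3381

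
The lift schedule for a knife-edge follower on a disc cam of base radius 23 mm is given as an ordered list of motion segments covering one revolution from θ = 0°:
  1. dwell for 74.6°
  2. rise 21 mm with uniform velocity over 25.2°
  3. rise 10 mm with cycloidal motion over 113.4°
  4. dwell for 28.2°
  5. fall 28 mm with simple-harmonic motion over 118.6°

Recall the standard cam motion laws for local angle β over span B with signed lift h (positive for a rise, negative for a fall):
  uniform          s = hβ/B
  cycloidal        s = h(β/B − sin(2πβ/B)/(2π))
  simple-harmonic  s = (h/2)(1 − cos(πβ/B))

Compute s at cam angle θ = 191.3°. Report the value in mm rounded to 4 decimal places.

seg 1 [0°–74.6°] dwell: s stays 0.0000
seg 2 [74.6°–99.8°] uniform, h=21: full span → s += 21 → s = 21.0000
seg 3 [99.8°–213.2°] cycloidal, h=10: θ=191.3° here. β=91.5, B=113.4. 10·(0.8069 − sin(2π·0.8069)/(2π)) = 9.5598 → s = 30.5598

30.5598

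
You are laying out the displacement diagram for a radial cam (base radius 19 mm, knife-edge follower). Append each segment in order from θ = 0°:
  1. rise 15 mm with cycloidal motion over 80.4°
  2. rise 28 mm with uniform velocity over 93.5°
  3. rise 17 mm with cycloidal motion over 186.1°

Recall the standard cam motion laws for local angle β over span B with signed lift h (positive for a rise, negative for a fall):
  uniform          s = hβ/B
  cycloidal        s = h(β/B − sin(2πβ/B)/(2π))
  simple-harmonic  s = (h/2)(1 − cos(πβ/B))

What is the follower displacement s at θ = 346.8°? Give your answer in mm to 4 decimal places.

seg 1 [0°–80.4°] cycloidal, h=15: full span → s += 15 → s = 15.0000
seg 2 [80.4°–173.9°] uniform, h=28: full span → s += 28 → s = 43.0000
seg 3 [173.9°–360°] cycloidal, h=17: θ=346.8° here. β=172.9, B=186.1. 17·(0.9291 − sin(2π·0.9291)/(2π)) = 16.9605 → s = 59.9605

59.9605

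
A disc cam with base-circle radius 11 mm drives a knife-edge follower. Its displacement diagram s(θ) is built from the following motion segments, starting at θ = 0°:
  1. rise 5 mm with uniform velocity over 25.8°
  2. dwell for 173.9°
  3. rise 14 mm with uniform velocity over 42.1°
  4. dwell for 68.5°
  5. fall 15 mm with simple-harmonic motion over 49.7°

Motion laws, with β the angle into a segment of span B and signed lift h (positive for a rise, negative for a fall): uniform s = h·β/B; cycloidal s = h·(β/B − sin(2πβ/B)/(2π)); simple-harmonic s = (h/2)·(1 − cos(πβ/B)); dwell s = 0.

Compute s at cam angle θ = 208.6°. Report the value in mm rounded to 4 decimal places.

seg 1 [0°–25.8°] uniform, h=5: full span → s += 5 → s = 5.0000
seg 2 [25.8°–199.7°] dwell: s stays 5.0000
seg 3 [199.7°–241.8°] uniform, h=14: θ=208.6° here. β=8.9, B=42.1. 14·8.9/42.1 = 2.9596 → s = 7.9596

7.9596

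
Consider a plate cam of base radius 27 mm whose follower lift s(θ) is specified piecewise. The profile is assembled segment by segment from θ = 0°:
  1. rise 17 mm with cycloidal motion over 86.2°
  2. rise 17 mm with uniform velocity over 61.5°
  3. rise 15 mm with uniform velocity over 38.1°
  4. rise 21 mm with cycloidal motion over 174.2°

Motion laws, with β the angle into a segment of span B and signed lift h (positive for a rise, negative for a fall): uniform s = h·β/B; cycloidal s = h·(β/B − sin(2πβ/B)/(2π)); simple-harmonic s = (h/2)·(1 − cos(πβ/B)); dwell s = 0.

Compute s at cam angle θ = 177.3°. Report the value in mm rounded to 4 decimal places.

seg 1 [0°–86.2°] cycloidal, h=17: full span → s += 17 → s = 17.0000
seg 2 [86.2°–147.7°] uniform, h=17: full span → s += 17 → s = 34.0000
seg 3 [147.7°–185.8°] uniform, h=15: θ=177.3° here. β=29.6, B=38.1. 15·29.6/38.1 = 11.6535 → s = 45.6535

45.6535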